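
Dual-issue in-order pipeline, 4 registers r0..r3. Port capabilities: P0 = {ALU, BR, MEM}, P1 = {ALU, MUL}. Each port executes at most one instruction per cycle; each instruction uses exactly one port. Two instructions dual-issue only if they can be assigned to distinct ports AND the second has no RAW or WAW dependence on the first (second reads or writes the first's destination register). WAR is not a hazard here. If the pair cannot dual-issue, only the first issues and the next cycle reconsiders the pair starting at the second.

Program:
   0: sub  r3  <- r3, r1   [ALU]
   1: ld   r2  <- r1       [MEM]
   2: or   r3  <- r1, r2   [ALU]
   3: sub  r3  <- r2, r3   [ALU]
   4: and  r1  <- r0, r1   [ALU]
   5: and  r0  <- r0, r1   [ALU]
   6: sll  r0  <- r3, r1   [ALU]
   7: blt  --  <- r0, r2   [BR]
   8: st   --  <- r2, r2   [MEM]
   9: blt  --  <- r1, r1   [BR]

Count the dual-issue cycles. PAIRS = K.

t=0 i0/i1:sub;ld ; pair
t=1 i2:or ; RAW+WAW r3
t=2 i3/i4:sub;and ; pair
t=3 i5:and ; WAW r0
t=4 i6:sll ; RAW r0
t=5 i7:blt ; no-port BR/MEM
t=6 i8:st ; no-port MEM/BR
t=7 i9:blt ; tail

PAIRS = 2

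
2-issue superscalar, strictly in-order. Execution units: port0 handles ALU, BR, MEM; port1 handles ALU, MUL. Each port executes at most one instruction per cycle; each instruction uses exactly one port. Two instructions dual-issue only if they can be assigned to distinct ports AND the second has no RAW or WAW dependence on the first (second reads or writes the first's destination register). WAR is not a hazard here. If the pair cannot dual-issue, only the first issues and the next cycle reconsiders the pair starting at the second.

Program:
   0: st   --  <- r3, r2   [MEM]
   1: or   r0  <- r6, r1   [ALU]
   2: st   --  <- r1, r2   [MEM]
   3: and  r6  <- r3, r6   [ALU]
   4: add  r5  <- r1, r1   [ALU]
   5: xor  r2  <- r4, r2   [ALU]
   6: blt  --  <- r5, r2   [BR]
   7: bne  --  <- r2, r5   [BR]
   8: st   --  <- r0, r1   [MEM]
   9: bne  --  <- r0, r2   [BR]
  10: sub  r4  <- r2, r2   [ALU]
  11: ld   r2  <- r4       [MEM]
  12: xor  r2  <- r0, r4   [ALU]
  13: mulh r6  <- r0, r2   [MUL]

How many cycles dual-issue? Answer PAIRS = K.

PAIRS = 4

c0: i0&i1 st.MEM/or.ALU  2-wide
c1: i2&i3 st.MEM/and.ALU  2-wide
c2: i4&i5 add.ALU/xor.ALU  2-wide
c3: i6 blt.BR  no-port BR/BR
c4: i7 bne.BR  no-port BR/MEM
c5: i8 st.MEM  no-port MEM/BR
c6: i9&i10 bne.BR/sub.ALU  2-wide
c7: i11 ld.MEM  WAW r2
c8: i12 xor.ALU  RAW r2
c9: i13 mulh.MUL  tail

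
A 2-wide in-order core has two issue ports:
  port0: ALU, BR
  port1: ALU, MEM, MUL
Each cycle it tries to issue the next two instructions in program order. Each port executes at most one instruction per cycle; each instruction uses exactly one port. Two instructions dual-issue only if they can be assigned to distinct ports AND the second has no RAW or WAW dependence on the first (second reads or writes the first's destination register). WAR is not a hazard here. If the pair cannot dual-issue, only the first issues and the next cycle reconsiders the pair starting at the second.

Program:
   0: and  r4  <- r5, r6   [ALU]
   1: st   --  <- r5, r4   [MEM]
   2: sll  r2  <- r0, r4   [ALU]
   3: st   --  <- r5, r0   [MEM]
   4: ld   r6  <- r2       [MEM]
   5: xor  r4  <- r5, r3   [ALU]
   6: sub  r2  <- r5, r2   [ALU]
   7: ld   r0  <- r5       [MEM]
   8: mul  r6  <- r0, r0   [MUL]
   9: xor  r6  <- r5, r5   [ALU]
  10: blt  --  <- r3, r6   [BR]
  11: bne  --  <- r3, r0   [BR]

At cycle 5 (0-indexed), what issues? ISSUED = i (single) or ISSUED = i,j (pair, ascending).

ISSUED = 8

  cy0 -> i0 (and) RAW r4
  cy1 -> i1/i2 (st;sll) dual
  cy2 -> i3 (st) no-port MEM/MEM
  cy3 -> i4/i5 (ld;xor) dual
  cy4 -> i6/i7 (sub;ld) dual
  cy5 -> i8 (mul) WAW r6
  cy6 -> i9 (xor) RAW r6
  cy7 -> i10 (blt) no-port BR/BR
  cy8 -> i11 (bne) tail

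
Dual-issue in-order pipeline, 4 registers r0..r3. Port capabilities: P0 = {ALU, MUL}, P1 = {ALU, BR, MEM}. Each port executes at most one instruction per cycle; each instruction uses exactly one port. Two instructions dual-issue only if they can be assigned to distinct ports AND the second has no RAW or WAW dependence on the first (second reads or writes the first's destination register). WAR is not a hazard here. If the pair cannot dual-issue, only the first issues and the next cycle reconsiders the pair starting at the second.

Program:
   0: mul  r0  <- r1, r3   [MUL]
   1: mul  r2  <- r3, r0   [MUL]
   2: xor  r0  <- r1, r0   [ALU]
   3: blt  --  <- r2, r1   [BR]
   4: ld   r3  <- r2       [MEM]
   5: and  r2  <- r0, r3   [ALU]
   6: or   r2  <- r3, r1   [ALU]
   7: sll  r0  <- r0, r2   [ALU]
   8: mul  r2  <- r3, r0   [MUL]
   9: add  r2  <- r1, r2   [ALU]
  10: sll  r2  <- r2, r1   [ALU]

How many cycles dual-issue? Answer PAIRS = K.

t=0 i0:mul ; no-port MUL/MUL
t=1 i1+i2:mul xor ; pair
t=2 i3:blt ; no-port BR/MEM
t=3 i4:ld ; RAW r3
t=4 i5:and ; WAW r2
t=5 i6:or ; RAW r2
t=6 i7:sll ; RAW r0
t=7 i8:mul ; RAW+WAW r2
t=8 i9:add ; RAW+WAW r2
t=9 i10:sll ; tail

PAIRS = 1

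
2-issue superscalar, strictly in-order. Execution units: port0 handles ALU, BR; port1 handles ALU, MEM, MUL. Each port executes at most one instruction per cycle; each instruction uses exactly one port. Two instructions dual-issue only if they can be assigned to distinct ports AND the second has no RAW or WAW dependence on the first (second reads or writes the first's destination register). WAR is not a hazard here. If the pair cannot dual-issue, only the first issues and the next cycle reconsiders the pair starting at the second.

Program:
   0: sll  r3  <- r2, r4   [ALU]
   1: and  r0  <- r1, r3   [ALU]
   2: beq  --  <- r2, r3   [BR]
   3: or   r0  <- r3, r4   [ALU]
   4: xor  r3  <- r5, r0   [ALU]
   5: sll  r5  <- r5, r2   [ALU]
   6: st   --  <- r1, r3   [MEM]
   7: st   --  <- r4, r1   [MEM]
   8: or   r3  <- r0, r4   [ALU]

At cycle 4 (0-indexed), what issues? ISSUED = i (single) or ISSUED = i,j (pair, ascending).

ISSUED = 6

  cy0 -> i0 (sll.ALU) RAW r3
  cy1 -> i1/i2 (and.ALU beq.BR) 2-wide
  cy2 -> i3 (or.ALU) RAW r0
  cy3 -> i4/i5 (xor.ALU sll.ALU) 2-wide
  cy4 -> i6 (st.MEM) no-port MEM/MEM
  cy5 -> i7/i8 (st.MEM or.ALU) 2-wide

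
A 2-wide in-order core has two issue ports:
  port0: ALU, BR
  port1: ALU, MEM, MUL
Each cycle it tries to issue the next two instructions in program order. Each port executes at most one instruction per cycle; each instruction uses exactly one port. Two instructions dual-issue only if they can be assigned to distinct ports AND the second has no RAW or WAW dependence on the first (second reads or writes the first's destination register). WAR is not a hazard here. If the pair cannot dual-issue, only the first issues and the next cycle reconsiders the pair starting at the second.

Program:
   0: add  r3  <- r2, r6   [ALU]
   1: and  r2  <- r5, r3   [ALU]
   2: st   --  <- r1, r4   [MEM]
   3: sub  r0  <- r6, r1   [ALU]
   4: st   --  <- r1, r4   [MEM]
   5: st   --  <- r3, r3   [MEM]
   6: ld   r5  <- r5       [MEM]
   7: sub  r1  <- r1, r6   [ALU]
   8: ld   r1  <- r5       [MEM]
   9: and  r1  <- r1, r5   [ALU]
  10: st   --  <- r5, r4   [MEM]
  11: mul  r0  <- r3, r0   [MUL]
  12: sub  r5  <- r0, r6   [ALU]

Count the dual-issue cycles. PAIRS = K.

c0: i0 add  RAW r3
c1: i1&i2 and/st  2-wide
c2: i3&i4 sub/st  2-wide
c3: i5 st  no-port MEM/MEM
c4: i6&i7 ld/sub  2-wide
c5: i8 ld  RAW+WAW r1
c6: i9&i10 and/st  2-wide
c7: i11 mul  RAW r0
c8: i12 sub  tail

PAIRS = 4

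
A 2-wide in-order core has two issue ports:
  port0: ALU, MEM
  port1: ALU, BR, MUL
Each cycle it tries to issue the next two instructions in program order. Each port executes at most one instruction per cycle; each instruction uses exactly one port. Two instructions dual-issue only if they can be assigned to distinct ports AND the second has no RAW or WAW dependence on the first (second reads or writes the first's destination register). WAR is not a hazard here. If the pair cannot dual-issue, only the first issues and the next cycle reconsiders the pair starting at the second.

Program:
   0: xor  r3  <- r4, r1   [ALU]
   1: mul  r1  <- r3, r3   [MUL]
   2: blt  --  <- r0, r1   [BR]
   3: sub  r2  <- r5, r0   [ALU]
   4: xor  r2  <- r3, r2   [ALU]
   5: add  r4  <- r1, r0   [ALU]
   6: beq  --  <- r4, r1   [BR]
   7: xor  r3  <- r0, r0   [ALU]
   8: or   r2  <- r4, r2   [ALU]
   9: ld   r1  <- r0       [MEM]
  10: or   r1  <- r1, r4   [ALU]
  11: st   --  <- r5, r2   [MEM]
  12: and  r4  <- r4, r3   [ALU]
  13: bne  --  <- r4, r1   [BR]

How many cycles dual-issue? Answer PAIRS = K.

[0] i0  xor.ALU  -- RAW r3
[1] i1  mul.MUL  -- no-port MUL/BR
[2] i2,i3  blt.BR;sub.ALU  -- pair
[3] i4,i5  xor.ALU;add.ALU  -- pair
[4] i6,i7  beq.BR;xor.ALU  -- pair
[5] i8,i9  or.ALU;ld.MEM  -- pair
[6] i10,i11  or.ALU;st.MEM  -- pair
[7] i12  and.ALU  -- RAW r4
[8] i13  bne.BR  -- tail

PAIRS = 5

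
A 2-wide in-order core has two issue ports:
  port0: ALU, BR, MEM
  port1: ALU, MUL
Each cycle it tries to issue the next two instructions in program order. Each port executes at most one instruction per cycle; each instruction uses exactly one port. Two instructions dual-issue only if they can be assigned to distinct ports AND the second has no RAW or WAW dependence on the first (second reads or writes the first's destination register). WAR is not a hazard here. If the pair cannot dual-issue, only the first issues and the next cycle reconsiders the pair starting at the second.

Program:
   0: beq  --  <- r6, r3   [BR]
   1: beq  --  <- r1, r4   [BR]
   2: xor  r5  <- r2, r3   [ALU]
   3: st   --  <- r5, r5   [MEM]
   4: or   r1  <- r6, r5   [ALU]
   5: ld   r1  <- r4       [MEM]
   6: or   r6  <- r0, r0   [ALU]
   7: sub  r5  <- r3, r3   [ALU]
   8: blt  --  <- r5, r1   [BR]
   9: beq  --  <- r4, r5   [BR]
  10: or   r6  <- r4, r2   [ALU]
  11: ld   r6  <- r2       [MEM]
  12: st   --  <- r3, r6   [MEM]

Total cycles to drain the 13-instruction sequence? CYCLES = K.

0. beq @i0  | no-port BR/BR
1. beq;xor @i1,i2  | pair
2. st;or @i3,i4  | pair
3. ld;or @i5,i6  | pair
4. sub @i7  | RAW r5
5. blt @i8  | no-port BR/BR
6. beq;or @i9,i10  | pair
7. ld @i11  | no-port MEM/MEM
8. st @i12  | tail

CYCLES = 9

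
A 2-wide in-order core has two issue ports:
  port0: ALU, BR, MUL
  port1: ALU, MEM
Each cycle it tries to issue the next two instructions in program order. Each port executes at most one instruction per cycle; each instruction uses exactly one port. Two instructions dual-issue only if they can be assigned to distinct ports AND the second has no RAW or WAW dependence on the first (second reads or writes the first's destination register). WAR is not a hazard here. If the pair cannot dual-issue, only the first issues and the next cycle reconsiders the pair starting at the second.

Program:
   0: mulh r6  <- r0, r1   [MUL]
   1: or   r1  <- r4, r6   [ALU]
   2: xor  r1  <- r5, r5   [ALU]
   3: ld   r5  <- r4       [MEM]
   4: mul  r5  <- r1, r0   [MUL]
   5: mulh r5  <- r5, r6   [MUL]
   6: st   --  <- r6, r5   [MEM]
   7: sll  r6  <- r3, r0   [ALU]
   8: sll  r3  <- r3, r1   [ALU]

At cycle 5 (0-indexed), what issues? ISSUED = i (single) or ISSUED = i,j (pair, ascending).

ISSUED = 6,7

c0: i0 mulh  RAW r6
c1: i1 or  WAW r1
c2: i2&i3 xor/ld  pair
c3: i4 mul  no-port MUL/MUL
c4: i5 mulh  RAW r5
c5: i6&i7 st/sll  pair
c6: i8 sll  tail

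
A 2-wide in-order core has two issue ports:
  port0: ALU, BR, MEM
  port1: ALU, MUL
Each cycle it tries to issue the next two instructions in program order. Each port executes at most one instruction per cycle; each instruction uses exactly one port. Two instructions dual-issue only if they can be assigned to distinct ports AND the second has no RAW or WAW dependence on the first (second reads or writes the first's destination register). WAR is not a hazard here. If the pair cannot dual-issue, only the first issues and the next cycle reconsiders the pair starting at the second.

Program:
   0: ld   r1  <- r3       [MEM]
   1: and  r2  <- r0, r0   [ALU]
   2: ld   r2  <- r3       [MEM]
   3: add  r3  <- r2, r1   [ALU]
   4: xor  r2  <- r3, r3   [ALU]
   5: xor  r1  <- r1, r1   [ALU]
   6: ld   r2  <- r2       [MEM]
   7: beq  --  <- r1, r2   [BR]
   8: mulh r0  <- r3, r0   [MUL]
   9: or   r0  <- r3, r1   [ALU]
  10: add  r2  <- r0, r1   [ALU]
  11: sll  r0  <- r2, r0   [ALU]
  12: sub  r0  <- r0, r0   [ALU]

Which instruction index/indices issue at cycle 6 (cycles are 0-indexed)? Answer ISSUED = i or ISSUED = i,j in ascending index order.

c0: i0,i1 ld/and  dual
c1: i2 ld  RAW r2
c2: i3 add  RAW r3
c3: i4,i5 xor/xor  dual
c4: i6 ld  no-port MEM/BR
c5: i7,i8 beq/mulh  dual
c6: i9 or  RAW r0
c7: i10 add  RAW r2
c8: i11 sll  RAW+WAW r0
c9: i12 sub  tail

ISSUED = 9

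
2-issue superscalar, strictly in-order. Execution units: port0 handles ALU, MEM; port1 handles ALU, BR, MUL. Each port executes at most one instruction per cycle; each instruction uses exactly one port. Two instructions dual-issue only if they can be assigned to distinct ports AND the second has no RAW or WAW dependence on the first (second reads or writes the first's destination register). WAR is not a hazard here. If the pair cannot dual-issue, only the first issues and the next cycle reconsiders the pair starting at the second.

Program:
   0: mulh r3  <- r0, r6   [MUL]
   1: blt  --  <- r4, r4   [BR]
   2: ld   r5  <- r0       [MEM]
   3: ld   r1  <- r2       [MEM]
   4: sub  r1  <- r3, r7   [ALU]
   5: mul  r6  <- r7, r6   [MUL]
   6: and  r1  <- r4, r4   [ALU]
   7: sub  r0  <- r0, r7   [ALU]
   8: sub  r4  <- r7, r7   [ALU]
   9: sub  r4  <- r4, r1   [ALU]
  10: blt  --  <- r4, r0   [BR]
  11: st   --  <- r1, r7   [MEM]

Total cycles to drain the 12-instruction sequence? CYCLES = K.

CYCLES = 8

t=0 i0:mulh ; no-port MUL/BR
t=1 i1&i2:blt;ld ; dual
t=2 i3:ld ; WAW r1
t=3 i4&i5:sub;mul ; dual
t=4 i6&i7:and;sub ; dual
t=5 i8:sub ; RAW+WAW r4
t=6 i9:sub ; RAW r4
t=7 i10&i11:blt;st ; dual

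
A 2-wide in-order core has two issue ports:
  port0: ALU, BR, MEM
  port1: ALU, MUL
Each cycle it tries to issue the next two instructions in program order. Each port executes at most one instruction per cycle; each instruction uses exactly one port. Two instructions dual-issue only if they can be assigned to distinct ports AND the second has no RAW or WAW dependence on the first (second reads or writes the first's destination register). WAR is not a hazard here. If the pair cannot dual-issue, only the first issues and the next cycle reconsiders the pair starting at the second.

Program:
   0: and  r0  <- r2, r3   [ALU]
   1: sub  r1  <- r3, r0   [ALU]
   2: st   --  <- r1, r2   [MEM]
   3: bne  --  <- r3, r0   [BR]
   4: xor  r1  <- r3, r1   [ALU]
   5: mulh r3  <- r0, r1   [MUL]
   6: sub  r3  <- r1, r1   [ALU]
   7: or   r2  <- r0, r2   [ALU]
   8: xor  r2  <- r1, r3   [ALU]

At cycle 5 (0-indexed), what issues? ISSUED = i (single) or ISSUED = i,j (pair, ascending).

ISSUED = 6,7

0. and @i0  | RAW r0
1. sub @i1  | RAW r1
2. st @i2  | no-port MEM/BR
3. bne;xor @i3&i4  | 2-wide
4. mulh @i5  | WAW r3
5. sub;or @i6&i7  | 2-wide
6. xor @i8  | tail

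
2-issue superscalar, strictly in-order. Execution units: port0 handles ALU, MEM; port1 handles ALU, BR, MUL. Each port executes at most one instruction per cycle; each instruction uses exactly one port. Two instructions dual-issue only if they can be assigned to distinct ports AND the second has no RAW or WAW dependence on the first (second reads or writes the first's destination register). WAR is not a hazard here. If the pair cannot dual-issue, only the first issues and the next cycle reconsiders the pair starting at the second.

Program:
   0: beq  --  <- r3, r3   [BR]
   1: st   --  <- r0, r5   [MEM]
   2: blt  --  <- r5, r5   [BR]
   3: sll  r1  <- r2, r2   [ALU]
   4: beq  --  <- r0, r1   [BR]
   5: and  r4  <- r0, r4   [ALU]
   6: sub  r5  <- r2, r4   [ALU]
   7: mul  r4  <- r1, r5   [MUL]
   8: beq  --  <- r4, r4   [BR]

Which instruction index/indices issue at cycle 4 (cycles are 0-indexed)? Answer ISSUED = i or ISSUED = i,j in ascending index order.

ISSUED = 7

0. beq/st @i0/i1  | pair
1. blt/sll @i2/i3  | pair
2. beq/and @i4/i5  | pair
3. sub @i6  | RAW r5
4. mul @i7  | no-port MUL/BR
5. beq @i8  | tail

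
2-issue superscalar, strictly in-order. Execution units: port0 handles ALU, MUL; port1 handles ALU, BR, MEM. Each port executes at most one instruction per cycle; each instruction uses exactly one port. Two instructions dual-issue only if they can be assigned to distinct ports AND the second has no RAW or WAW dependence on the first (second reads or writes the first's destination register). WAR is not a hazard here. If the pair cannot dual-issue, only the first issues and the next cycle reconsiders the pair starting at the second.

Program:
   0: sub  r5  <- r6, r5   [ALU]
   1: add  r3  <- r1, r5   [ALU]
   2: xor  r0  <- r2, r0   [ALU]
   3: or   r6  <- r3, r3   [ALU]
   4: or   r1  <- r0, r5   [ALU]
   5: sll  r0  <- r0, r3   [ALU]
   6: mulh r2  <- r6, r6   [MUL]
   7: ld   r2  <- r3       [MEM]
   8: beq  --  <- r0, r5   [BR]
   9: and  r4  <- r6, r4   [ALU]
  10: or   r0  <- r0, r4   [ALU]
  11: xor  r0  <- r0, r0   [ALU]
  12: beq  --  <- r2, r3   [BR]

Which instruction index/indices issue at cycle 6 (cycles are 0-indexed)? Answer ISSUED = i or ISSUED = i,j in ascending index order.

[0] i0  sub  -- RAW r5
[1] i1,i2  add/xor  -- dual
[2] i3,i4  or/or  -- dual
[3] i5,i6  sll/mulh  -- dual
[4] i7  ld  -- no-port MEM/BR
[5] i8,i9  beq/and  -- dual
[6] i10  or  -- RAW+WAW r0
[7] i11,i12  xor/beq  -- dual

ISSUED = 10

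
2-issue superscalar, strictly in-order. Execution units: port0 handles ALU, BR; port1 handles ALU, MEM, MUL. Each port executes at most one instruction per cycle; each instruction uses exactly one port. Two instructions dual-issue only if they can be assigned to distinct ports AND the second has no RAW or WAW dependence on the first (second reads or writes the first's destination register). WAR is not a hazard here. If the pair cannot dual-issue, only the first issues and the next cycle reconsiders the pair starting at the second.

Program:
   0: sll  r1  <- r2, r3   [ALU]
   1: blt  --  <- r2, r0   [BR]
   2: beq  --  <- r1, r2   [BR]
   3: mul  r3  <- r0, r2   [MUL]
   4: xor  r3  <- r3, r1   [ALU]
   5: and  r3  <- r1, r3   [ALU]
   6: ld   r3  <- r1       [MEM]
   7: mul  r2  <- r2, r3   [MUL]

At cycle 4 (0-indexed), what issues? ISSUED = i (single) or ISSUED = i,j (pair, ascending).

[0] i0,i1  sll;blt  -- pair
[1] i2,i3  beq;mul  -- pair
[2] i4  xor  -- RAW+WAW r3
[3] i5  and  -- WAW r3
[4] i6  ld  -- no-port MEM/MUL
[5] i7  mul  -- tail

ISSUED = 6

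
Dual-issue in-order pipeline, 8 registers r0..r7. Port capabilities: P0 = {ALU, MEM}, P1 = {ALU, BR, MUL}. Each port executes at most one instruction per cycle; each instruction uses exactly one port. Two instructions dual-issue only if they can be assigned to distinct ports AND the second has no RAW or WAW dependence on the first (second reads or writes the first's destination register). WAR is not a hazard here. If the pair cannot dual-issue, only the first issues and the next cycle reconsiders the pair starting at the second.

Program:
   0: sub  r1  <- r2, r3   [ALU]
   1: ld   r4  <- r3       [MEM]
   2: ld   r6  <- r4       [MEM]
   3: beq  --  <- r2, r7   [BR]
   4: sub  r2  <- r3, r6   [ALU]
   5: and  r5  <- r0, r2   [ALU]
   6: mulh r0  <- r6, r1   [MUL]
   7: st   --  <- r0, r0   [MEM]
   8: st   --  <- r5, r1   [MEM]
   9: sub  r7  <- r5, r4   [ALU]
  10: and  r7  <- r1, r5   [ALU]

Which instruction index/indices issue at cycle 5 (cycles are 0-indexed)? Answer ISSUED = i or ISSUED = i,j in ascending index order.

ISSUED = 8,9

#0 head=0: sub;ld i0/i1 dual
#1 head=2: ld;beq i2/i3 dual
#2 head=4: sub i4 RAW r2
#3 head=5: and;mulh i5/i6 dual
#4 head=7: st i7 no-port MEM/MEM
#5 head=8: st;sub i8/i9 dual
#6 head=10: and i10 tail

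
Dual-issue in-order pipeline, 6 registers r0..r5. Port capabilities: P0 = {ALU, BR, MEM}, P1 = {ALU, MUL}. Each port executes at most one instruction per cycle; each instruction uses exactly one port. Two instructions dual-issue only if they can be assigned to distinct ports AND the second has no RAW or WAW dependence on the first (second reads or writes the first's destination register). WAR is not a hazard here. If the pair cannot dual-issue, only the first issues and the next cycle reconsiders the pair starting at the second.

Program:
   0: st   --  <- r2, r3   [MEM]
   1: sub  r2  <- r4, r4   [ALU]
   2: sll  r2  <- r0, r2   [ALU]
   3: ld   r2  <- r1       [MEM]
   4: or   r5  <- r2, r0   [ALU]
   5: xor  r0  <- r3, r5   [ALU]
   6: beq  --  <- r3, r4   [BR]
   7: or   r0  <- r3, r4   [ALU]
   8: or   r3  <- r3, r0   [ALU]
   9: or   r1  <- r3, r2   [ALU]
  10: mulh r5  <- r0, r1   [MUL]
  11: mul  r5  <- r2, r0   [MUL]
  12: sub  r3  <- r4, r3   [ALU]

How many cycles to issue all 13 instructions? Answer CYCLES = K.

#0 head=0: st/sub i0+i1 2-wide
#1 head=2: sll i2 WAW r2
#2 head=3: ld i3 RAW r2
#3 head=4: or i4 RAW r5
#4 head=5: xor/beq i5+i6 2-wide
#5 head=7: or i7 RAW r0
#6 head=8: or i8 RAW r3
#7 head=9: or i9 RAW r1
#8 head=10: mulh i10 no-port MUL/MUL
#9 head=11: mul/sub i11+i12 2-wide

CYCLES = 10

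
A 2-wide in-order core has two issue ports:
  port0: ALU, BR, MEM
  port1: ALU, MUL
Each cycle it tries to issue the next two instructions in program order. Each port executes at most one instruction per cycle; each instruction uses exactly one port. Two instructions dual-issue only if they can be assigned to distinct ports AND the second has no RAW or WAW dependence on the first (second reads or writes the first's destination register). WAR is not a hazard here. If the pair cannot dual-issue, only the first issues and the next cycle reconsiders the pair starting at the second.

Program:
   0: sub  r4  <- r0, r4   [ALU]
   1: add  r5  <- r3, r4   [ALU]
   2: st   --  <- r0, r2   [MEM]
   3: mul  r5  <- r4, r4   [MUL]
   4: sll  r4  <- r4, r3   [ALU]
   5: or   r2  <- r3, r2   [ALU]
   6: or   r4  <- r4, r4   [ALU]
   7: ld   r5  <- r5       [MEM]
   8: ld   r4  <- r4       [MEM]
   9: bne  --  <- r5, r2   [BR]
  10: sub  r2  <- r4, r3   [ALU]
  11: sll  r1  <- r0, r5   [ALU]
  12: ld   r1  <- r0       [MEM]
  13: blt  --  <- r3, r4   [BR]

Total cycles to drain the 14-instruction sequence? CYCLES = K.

CYCLES = 10

#0 head=0: sub.ALU i0 RAW r4
#1 head=1: add.ALU;st.MEM i1&i2 pair
#2 head=3: mul.MUL;sll.ALU i3&i4 pair
#3 head=5: or.ALU;or.ALU i5&i6 pair
#4 head=7: ld.MEM i7 no-port MEM/MEM
#5 head=8: ld.MEM i8 no-port MEM/BR
#6 head=9: bne.BR;sub.ALU i9&i10 pair
#7 head=11: sll.ALU i11 WAW r1
#8 head=12: ld.MEM i12 no-port MEM/BR
#9 head=13: blt.BR i13 tail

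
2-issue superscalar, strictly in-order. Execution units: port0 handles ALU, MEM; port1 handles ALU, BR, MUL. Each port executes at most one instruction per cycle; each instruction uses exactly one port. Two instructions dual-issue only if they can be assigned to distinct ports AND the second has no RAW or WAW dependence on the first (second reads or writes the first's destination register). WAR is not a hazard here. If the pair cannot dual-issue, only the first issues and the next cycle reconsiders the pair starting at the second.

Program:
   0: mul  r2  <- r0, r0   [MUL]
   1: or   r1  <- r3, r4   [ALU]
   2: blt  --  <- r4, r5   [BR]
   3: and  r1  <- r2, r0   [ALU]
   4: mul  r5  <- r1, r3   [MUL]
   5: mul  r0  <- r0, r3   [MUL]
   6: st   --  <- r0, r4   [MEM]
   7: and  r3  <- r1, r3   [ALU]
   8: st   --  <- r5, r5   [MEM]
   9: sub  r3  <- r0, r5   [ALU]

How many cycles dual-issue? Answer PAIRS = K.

[0] i0/i1  mul/or  -- dual
[1] i2/i3  blt/and  -- dual
[2] i4  mul  -- no-port MUL/MUL
[3] i5  mul  -- RAW r0
[4] i6/i7  st/and  -- dual
[5] i8/i9  st/sub  -- dual

PAIRS = 4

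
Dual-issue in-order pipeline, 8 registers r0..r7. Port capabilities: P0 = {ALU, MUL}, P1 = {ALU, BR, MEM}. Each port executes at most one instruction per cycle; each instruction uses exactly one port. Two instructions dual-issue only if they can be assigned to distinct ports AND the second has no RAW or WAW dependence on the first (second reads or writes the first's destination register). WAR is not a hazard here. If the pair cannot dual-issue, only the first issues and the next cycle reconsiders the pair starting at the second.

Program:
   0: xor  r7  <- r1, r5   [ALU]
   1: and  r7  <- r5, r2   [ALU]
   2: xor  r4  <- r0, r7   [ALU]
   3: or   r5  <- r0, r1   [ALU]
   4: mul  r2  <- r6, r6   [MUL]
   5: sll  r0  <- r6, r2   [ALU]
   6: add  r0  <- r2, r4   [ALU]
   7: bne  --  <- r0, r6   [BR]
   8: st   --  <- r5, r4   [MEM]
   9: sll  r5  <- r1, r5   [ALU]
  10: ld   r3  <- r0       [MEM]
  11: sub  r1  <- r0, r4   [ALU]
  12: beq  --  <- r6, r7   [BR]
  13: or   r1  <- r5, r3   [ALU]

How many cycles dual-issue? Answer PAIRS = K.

PAIRS = 4

c0: i0 xor  WAW r7
c1: i1 and  RAW r7
c2: i2/i3 xor or  2-wide
c3: i4 mul  RAW r2
c4: i5 sll  WAW r0
c5: i6 add  RAW r0
c6: i7 bne  no-port BR/MEM
c7: i8/i9 st sll  2-wide
c8: i10/i11 ld sub  2-wide
c9: i12/i13 beq or  2-wide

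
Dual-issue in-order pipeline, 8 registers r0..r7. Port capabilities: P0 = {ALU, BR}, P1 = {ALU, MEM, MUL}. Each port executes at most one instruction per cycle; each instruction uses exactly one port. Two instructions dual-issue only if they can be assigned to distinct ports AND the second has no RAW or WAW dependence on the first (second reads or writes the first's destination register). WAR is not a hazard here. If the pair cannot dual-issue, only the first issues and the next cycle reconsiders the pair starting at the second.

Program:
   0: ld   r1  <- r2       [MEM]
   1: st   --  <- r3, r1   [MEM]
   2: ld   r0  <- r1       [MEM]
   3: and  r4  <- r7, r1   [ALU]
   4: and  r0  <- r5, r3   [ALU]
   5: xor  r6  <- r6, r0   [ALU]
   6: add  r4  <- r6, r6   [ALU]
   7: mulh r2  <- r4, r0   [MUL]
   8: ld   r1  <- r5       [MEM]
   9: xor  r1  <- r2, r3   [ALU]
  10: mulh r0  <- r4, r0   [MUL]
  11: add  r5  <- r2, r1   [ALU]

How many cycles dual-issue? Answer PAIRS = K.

c0: i0 ld.MEM  no-port MEM/MEM
c1: i1 st.MEM  no-port MEM/MEM
c2: i2/i3 ld.MEM/and.ALU  pair
c3: i4 and.ALU  RAW r0
c4: i5 xor.ALU  RAW r6
c5: i6 add.ALU  RAW r4
c6: i7 mulh.MUL  no-port MUL/MEM
c7: i8 ld.MEM  WAW r1
c8: i9/i10 xor.ALU/mulh.MUL  pair
c9: i11 add.ALU  tail

PAIRS = 2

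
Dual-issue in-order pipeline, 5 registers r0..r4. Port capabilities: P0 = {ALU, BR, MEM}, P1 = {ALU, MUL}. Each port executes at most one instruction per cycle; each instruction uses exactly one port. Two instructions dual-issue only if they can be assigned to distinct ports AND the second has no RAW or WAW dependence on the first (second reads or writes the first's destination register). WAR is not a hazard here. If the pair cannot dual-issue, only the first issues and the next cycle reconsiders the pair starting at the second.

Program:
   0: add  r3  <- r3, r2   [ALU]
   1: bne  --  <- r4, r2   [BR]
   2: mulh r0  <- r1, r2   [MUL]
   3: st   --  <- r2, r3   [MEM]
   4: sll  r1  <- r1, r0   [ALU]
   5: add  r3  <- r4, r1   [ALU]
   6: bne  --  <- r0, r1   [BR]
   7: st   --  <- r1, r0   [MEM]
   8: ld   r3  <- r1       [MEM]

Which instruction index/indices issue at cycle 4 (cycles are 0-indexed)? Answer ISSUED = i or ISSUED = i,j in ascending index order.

t=0 i0/i1:add.ALU/bne.BR ; dual
t=1 i2/i3:mulh.MUL/st.MEM ; dual
t=2 i4:sll.ALU ; RAW r1
t=3 i5/i6:add.ALU/bne.BR ; dual
t=4 i7:st.MEM ; no-port MEM/MEM
t=5 i8:ld.MEM ; tail

ISSUED = 7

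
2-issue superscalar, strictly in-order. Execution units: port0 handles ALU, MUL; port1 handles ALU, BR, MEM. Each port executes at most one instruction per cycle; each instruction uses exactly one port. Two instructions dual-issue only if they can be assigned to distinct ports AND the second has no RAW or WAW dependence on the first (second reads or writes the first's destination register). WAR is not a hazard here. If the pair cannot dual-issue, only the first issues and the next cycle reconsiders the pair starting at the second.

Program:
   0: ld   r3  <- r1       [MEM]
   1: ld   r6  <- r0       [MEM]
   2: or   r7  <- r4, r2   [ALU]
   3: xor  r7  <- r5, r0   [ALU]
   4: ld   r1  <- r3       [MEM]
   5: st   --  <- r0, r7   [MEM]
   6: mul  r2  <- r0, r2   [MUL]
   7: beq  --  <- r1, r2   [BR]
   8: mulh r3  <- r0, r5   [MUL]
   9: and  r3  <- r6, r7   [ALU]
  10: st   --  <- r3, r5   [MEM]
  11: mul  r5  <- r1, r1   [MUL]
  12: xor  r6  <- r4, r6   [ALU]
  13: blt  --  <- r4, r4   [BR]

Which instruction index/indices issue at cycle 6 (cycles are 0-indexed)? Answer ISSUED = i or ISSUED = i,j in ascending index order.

c0: i0 ld  no-port MEM/MEM
c1: i1/i2 ld or  pair
c2: i3/i4 xor ld  pair
c3: i5/i6 st mul  pair
c4: i7/i8 beq mulh  pair
c5: i9 and  RAW r3
c6: i10/i11 st mul  pair
c7: i12/i13 xor blt  pair

ISSUED = 10,11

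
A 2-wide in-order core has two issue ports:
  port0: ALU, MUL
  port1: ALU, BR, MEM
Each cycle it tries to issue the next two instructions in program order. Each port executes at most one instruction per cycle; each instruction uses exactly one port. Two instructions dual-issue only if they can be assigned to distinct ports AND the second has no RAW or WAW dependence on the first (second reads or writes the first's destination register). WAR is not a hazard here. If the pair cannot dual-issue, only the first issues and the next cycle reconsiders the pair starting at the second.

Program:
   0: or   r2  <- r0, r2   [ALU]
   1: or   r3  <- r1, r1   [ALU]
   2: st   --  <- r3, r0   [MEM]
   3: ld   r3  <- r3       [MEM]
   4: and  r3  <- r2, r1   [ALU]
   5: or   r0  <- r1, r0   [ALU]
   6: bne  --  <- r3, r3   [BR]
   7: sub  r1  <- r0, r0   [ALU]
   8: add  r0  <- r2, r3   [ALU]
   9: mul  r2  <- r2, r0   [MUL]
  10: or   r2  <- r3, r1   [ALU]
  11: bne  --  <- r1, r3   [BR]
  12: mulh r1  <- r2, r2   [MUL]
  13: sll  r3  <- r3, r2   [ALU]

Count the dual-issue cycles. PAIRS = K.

PAIRS = 5

  cy0 -> i0&i1 (or/or) dual
  cy1 -> i2 (st) no-port MEM/MEM
  cy2 -> i3 (ld) WAW r3
  cy3 -> i4&i5 (and/or) dual
  cy4 -> i6&i7 (bne/sub) dual
  cy5 -> i8 (add) RAW r0
  cy6 -> i9 (mul) WAW r2
  cy7 -> i10&i11 (or/bne) dual
  cy8 -> i12&i13 (mulh/sll) dual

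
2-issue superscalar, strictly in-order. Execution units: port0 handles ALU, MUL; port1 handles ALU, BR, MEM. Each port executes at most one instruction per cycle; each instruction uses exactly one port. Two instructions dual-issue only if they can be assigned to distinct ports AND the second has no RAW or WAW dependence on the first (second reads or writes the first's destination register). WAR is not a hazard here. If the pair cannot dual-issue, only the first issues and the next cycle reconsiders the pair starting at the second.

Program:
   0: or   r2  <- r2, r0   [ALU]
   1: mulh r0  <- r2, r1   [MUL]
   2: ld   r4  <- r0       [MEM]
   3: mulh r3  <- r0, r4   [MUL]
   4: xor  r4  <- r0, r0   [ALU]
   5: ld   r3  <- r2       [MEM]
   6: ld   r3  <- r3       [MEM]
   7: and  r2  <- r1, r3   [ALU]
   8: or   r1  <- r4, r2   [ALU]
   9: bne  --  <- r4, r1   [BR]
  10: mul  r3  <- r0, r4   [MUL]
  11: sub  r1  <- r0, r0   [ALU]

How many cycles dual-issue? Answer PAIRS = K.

[0] i0  or.ALU  -- RAW r2
[1] i1  mulh.MUL  -- RAW r0
[2] i2  ld.MEM  -- RAW r4
[3] i3/i4  mulh.MUL+xor.ALU  -- dual
[4] i5  ld.MEM  -- no-port MEM/MEM
[5] i6  ld.MEM  -- RAW r3
[6] i7  and.ALU  -- RAW r2
[7] i8  or.ALU  -- RAW r1
[8] i9/i10  bne.BR+mul.MUL  -- dual
[9] i11  sub.ALU  -- tail

PAIRS = 2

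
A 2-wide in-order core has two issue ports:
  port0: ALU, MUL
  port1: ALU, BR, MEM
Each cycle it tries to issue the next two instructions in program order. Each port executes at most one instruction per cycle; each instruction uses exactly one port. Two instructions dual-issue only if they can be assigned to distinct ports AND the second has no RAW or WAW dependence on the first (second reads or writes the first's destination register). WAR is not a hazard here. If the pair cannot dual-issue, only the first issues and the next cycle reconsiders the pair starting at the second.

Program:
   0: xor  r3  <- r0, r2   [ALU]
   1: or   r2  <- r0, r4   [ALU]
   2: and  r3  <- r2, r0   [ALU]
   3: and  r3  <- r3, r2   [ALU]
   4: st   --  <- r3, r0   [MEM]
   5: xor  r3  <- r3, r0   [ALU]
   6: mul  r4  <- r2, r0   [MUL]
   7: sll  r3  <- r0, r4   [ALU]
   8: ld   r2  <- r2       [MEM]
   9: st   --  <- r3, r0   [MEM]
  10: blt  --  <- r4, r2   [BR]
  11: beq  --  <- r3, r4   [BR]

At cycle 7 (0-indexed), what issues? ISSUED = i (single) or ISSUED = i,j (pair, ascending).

ISSUED = 10

[0] i0,i1  xor.ALU/or.ALU  -- pair
[1] i2  and.ALU  -- RAW+WAW r3
[2] i3  and.ALU  -- RAW r3
[3] i4,i5  st.MEM/xor.ALU  -- pair
[4] i6  mul.MUL  -- RAW r4
[5] i7,i8  sll.ALU/ld.MEM  -- pair
[6] i9  st.MEM  -- no-port MEM/BR
[7] i10  blt.BR  -- no-port BR/BR
[8] i11  beq.BR  -- tail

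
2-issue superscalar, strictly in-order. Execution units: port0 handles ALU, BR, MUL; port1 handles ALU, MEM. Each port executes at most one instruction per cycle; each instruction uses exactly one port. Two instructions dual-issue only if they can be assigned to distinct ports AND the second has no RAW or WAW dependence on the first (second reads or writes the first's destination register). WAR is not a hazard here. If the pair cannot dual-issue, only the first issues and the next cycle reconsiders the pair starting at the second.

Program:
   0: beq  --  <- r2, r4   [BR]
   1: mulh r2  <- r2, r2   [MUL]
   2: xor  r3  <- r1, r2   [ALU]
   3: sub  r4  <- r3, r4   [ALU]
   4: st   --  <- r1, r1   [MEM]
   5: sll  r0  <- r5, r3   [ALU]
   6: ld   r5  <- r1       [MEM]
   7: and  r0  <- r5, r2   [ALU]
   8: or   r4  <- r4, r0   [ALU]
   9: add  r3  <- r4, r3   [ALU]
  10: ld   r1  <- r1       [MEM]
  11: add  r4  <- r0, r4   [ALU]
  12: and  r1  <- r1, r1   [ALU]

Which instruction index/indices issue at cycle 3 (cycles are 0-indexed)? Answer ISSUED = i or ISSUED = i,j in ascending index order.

ISSUED = 3,4

t=0 i0:beq ; no-port BR/MUL
t=1 i1:mulh ; RAW r2
t=2 i2:xor ; RAW r3
t=3 i3/i4:sub;st ; dual
t=4 i5/i6:sll;ld ; dual
t=5 i7:and ; RAW r0
t=6 i8:or ; RAW r4
t=7 i9/i10:add;ld ; dual
t=8 i11/i12:add;and ; dual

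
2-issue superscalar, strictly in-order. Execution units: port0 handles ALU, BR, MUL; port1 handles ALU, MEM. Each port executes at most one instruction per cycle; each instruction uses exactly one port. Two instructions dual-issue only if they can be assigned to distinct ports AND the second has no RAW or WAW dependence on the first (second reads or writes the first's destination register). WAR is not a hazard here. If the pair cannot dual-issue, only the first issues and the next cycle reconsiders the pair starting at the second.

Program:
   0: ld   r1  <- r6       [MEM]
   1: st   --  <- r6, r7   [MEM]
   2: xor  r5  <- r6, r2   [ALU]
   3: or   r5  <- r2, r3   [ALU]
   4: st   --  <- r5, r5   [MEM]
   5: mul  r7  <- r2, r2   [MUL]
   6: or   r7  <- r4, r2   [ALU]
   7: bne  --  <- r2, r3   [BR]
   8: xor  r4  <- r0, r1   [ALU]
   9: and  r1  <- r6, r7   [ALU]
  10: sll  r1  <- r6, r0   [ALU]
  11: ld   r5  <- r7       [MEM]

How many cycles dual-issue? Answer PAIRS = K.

PAIRS = 5

c0: i0 ld.MEM  no-port MEM/MEM
c1: i1,i2 st.MEM xor.ALU  dual
c2: i3 or.ALU  RAW r5
c3: i4,i5 st.MEM mul.MUL  dual
c4: i6,i7 or.ALU bne.BR  dual
c5: i8,i9 xor.ALU and.ALU  dual
c6: i10,i11 sll.ALU ld.MEM  dual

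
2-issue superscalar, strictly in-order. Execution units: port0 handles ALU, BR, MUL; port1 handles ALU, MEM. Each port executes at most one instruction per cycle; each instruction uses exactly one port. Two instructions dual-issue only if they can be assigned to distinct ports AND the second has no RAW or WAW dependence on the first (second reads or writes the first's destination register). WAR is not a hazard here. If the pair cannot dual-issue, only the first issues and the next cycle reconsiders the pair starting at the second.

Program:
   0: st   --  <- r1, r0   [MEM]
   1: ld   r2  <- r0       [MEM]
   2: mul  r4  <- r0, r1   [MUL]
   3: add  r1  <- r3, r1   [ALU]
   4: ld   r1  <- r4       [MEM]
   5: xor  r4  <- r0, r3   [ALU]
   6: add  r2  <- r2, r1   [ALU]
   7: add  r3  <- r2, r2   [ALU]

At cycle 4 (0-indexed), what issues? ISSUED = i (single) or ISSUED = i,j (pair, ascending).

  cy0 -> i0 (st) no-port MEM/MEM
  cy1 -> i1&i2 (ld+mul) pair
  cy2 -> i3 (add) WAW r1
  cy3 -> i4&i5 (ld+xor) pair
  cy4 -> i6 (add) RAW r2
  cy5 -> i7 (add) tail

ISSUED = 6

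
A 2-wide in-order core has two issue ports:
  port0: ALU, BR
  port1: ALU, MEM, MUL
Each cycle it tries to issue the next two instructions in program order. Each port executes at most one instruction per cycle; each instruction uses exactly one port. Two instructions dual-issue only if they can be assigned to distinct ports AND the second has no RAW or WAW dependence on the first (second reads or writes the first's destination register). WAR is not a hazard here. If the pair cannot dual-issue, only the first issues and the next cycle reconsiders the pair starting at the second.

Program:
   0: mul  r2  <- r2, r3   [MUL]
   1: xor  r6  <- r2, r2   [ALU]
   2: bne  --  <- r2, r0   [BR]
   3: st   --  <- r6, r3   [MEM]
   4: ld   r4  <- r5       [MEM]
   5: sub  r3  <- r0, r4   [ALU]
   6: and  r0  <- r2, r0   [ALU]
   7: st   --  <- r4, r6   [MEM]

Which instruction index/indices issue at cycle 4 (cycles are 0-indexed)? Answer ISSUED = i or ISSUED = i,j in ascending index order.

0. mul.MUL @i0  | RAW r2
1. xor.ALU/bne.BR @i1+i2  | 2-wide
2. st.MEM @i3  | no-port MEM/MEM
3. ld.MEM @i4  | RAW r4
4. sub.ALU/and.ALU @i5+i6  | 2-wide
5. st.MEM @i7  | tail

ISSUED = 5,6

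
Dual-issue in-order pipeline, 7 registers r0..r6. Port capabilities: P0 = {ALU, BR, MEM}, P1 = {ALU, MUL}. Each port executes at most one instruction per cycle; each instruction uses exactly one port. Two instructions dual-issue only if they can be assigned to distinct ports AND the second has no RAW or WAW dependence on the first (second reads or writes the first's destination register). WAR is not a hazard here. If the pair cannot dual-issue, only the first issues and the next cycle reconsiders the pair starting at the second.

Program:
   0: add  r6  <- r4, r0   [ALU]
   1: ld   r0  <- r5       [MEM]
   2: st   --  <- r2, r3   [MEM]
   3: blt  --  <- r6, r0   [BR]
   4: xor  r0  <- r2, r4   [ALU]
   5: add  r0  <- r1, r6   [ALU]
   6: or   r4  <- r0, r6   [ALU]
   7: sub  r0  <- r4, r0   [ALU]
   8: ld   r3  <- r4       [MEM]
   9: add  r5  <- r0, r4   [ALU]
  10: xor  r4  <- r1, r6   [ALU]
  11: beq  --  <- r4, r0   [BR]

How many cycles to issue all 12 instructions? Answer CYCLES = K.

CYCLES = 8

  cy0 -> i0&i1 (add.ALU+ld.MEM) pair
  cy1 -> i2 (st.MEM) no-port MEM/BR
  cy2 -> i3&i4 (blt.BR+xor.ALU) pair
  cy3 -> i5 (add.ALU) RAW r0
  cy4 -> i6 (or.ALU) RAW r4
  cy5 -> i7&i8 (sub.ALU+ld.MEM) pair
  cy6 -> i9&i10 (add.ALU+xor.ALU) pair
  cy7 -> i11 (beq.BR) tail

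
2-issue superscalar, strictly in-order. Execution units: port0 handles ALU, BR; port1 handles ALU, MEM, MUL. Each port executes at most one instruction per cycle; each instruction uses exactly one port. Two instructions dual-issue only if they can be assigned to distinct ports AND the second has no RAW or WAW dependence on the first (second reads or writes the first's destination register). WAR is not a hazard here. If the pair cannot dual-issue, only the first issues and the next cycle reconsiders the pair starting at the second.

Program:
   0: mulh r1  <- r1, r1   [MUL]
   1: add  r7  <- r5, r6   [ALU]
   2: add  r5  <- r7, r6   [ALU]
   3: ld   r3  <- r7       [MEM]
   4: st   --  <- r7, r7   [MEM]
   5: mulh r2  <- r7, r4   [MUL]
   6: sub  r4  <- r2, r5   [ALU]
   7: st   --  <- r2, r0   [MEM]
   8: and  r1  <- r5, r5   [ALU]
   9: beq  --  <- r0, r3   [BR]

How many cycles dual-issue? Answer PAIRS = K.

PAIRS = 4

#0 head=0: mulh add i0,i1 dual
#1 head=2: add ld i2,i3 dual
#2 head=4: st i4 no-port MEM/MUL
#3 head=5: mulh i5 RAW r2
#4 head=6: sub st i6,i7 dual
#5 head=8: and beq i8,i9 dual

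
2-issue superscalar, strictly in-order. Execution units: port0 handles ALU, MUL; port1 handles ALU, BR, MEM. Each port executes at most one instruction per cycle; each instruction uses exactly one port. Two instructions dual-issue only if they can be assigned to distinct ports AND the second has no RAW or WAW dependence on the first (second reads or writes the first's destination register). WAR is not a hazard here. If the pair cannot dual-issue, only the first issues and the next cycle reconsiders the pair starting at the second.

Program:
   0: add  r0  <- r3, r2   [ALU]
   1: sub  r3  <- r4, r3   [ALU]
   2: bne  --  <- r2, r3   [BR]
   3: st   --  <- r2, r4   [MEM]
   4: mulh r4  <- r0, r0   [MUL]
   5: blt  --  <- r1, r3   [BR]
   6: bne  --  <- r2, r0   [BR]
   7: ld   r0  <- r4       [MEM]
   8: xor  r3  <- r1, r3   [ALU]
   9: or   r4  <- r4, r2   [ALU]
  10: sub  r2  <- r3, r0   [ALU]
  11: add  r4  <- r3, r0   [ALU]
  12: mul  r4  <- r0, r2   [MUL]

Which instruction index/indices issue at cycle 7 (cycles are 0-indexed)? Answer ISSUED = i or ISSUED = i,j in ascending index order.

ISSUED = 11

t=0 i0/i1:add;sub ; dual
t=1 i2:bne ; no-port BR/MEM
t=2 i3/i4:st;mulh ; dual
t=3 i5:blt ; no-port BR/BR
t=4 i6:bne ; no-port BR/MEM
t=5 i7/i8:ld;xor ; dual
t=6 i9/i10:or;sub ; dual
t=7 i11:add ; WAW r4
t=8 i12:mul ; tail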